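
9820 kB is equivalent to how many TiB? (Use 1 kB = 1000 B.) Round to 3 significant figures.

1 kilobyte = 9.09495e-10 TiB.
Thus 9820 × 9.09495e-10 ≈ 8.93e-6 TiB.

8.93e-6 TiB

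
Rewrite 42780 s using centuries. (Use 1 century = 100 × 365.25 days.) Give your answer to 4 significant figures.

1.356e-5 century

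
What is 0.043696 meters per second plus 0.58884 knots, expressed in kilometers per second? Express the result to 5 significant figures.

0.00034662 km/s

0.043696 m/s = 4.36960e-5 km/s and 0.58884 kn = 0.000302925 km/s.
4.36960e-5 + 0.000302925 ≈ 0.00034662 km/s.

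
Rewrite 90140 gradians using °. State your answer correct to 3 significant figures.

81100 °

1 gradian = 0.900000 degrees.
Thus 90140 × 0.900000 ≈ 81100 °.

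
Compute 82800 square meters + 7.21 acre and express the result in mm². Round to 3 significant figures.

1.12 × 10^11 mm²

82800 m² = 8.28000 × 10^10 mm² and 7.21 acre = 2.91778 × 10^10 mm².
8.28000 × 10^10 + 2.91778 × 10^10 ≈ 1.12 × 10^11 mm².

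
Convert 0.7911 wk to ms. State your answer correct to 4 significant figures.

1 wk = 6.04800 × 10^8 milliseconds.
0.7911 × 6.04800 × 10^8 ≈ 4.785 × 10^8 ms.

4.785 × 10^8 ms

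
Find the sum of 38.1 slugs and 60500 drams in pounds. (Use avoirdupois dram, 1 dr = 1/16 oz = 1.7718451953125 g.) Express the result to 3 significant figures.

1460 pounds

38.1 slug = 1225.83 lb and 60500 dr = 236.328 lb.
1225.83 + 236.328 ≈ 1460 lb.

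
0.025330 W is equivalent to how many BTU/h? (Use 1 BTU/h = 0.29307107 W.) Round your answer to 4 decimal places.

0.0864 BTU per hour

1 W = 3.41214 BTU per hour.
Thus 0.025330 × 3.41214 ≈ 0.0864 BTU/h.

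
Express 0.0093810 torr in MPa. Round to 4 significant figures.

1.251 × 10^-6 megapascals

1 torr = 0.000133322 MPa.
0.0093810 × 0.000133322 ≈ 1.251 × 10^-6 MPa.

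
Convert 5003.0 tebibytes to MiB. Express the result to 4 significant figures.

1 TiB = 1.04858 × 10^6 MiB.
Then 5003.0 × 1.04858 × 10^6 ≈ 5.246 × 10^9 MiB.

5.246 × 10^9 mebibytes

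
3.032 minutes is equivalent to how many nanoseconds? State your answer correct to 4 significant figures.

1.819 × 10^11 nanoseconds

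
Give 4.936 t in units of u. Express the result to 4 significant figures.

2.973 × 10^30 u

1 metric ton = 6.02214 × 10^29 u.
So 4.936 × 6.02214 × 10^29 ≈ 2.973 × 10^30 u.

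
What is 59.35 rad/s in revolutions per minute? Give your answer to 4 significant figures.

1 radian per second = 9.54930 rpm.
Thus 59.35 × 9.54930 ≈ 566.8 rpm.

566.8 rpm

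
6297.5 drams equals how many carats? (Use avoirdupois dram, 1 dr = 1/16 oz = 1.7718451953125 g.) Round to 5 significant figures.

55791 ct

1 dr = 8.85923 carats.
So 6297.5 × 8.85923 ≈ 55791 ct.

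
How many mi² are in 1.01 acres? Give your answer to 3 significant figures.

0.00158 mi²

1 acre = 0.00156250 square miles.
Thus 1.01 × 0.00156250 ≈ 0.00158 mi².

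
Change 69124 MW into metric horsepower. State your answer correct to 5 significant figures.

1 megawatt = 1359.62 PS.
Then 69124 × 1359.62 ≈ 9.3982e+7 PS.

9.3982e+7 metric horsepower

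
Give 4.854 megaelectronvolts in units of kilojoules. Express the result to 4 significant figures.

1 megaelectronvolt = 1.60218 × 10^-16 kJ.
Thus 4.854 × 1.60218 × 10^-16 ≈ 7.777 × 10^-16 kJ.

7.777 × 10^-16 kJ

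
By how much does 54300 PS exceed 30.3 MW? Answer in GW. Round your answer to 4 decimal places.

0.0096 GW

54300 PS = 0.0399376 GW and 30.3 MW = 0.0303000 GW.
0.0399376 − 0.0303000 ≈ 0.0096 GW.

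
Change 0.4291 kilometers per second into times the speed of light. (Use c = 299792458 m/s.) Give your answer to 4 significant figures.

1 km/s = 3.33564 × 10^-6 c.
Then 0.4291 × 3.33564 × 10^-6 ≈ 1.431 × 10^-6 c.

1.431 × 10^-6 c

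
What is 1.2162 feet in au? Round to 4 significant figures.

1 foot = 2.03746e-12 astronomical units.
Then 1.2162 × 2.03746e-12 ≈ 2.478e-12 au.

2.478e-12 astronomical units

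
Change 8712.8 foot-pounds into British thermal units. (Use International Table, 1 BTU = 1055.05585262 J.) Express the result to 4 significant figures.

1 ft·lbf = 0.00128507 British thermal units.
Then 8712.8 × 0.00128507 ≈ 11.20 BTU.

11.20 British thermal units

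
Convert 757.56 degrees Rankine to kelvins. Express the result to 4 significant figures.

420.9 K

°R = K × 9/5.
Applying the formula gives 420.9 K.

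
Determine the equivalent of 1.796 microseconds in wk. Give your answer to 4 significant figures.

2.970e-12 wk

1 μs = 1.65344e-12 wk.
Thus 1.796 × 1.65344e-12 ≈ 2.970e-12 wk.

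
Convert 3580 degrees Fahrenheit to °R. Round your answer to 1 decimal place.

4039.7 degrees Rankine

°R = °F + 459.67.
Applying the formula gives 4039.7 °R.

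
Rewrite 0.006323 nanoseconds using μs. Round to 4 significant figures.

6.323e-6 microseconds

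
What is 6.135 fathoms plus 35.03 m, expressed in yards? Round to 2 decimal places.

50.58 yd

6.135 fathom = 12.2700 yd and 35.03 m = 38.3093 yd.
12.2700 + 38.3093 ≈ 50.58 yd.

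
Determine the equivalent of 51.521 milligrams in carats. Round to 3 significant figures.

1 milligram = 0.00500000 ct.
So 51.521 × 0.00500000 ≈ 0.258 ct.

0.258 carats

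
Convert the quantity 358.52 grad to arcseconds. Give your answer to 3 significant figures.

1 grad = 3240.00 arcsec.
358.52 × 3240.00 ≈ 1.16e+6 arcsec.

1.16e+6 arcsec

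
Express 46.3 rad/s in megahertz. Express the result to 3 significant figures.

7.37 × 10^-6 MHz

1 rad/s = 1.59155 × 10^-7 megahertz.
So 46.3 × 1.59155 × 10^-7 ≈ 7.37 × 10^-6 MHz.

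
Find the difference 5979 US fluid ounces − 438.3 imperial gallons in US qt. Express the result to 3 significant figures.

-1920 US qt

5979 US fl oz = 186.844 US qt and 438.3 imp gal = 2105.51 US qt.
186.844 − 2105.51 ≈ -1920 US qt.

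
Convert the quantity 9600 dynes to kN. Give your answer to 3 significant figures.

9.60 × 10^-5 kilonewtons

1 dyne = 1.00000 × 10^-8 kN.
Thus 9600 × 1.00000 × 10^-8 ≈ 9.60 × 10^-5 kN.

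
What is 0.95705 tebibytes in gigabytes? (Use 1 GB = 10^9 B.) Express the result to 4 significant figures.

1052 GB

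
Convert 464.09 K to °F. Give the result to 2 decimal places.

K = (°F + 459.67) × 5/9.
Applying the formula gives 375.69 °F.

375.69 °F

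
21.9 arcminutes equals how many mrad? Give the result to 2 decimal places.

1 arcmin = 0.290888 milliradians.
So 21.9 × 0.290888 ≈ 6.37 mrad.

6.37 milliradians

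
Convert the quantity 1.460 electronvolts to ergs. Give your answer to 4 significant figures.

2.339 × 10^-12 erg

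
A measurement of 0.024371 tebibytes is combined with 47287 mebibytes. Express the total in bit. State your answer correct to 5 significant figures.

6.1104e+11 bit

0.024371 TiB = 2.14370e+11 bit and 47287 MiB = 3.96672e+11 bit.
2.14370e+11 + 3.96672e+11 ≈ 6.1104e+11 bit.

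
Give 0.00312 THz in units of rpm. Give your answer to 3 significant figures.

1.87 × 10^11 rpm

1 terahertz = 6.00000 × 10^13 rpm.
Then 0.00312 × 6.00000 × 10^13 ≈ 1.87 × 10^11 rpm.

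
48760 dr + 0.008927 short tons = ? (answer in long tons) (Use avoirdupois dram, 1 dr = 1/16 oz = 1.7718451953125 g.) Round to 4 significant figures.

0.09300 long tons

48760 dr = 0.0850307 long ton and 0.008927 short ton = 0.00797054 long ton.
0.0850307 + 0.00797054 ≈ 0.09300 long ton.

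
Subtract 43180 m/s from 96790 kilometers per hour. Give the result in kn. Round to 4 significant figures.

-31670 knots

96790 km/h = 52262.4 kn and 43180 m/s = 83935.2 kn.
52262.4 − 83935.2 ≈ -31670 kn.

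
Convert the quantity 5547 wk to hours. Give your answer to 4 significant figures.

931900 hours

1 wk = 168.000 h.
5547 × 168.000 ≈ 931900 h.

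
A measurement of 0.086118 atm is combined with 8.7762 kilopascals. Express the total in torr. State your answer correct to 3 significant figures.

131 torr

0.086118 atm = 65.4497 torr and 8.7762 kPa = 65.8269 torr.
65.4497 + 65.8269 ≈ 131 torr.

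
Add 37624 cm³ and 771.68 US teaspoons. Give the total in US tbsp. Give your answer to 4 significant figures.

2802 US tablespoons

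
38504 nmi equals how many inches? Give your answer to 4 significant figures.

2.807 × 10^9 in

1 nmi = 72913.4 in.
So 38504 × 72913.4 ≈ 2.807 × 10^9 in.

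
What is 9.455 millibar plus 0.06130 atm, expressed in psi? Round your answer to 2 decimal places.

9.455 mbar = 0.137133 psi and 0.06130 atm = 0.900862 psi.
0.137133 + 0.900862 ≈ 1.04 psi.

1.04 pounds per square inch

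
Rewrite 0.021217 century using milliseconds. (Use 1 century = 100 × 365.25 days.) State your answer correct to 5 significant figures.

1 century = 3.15576 × 10^12 ms.
So 0.021217 × 3.15576 × 10^12 ≈ 6.6956 × 10^10 ms.

6.6956 × 10^10 milliseconds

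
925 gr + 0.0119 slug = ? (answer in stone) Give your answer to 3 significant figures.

925 gr = 0.00943878 st and 0.0119 slug = 0.0273479 st.
0.00943878 + 0.0273479 ≈ 0.0368 st.

0.0368 st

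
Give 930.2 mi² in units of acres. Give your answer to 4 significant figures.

595300 acres

1 mi² = 640.000 acres.
Thus 930.2 × 640.000 ≈ 595300 acre.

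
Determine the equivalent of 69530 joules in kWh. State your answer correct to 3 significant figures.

1 joule = 2.77778e-7 kWh.
So 69530 × 2.77778e-7 ≈ 0.0193 kWh.

0.0193 kWh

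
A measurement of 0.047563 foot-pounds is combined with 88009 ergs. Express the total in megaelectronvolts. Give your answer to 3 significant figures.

4.57e+11 MeV

0.047563 ft·lbf = 4.02495e+11 MeV and 88009 erg = 5.49309e+10 MeV.
4.02495e+11 + 5.49309e+10 ≈ 4.57e+11 MeV.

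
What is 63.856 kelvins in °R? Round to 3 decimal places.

°R = K × 9/5.
Applying the formula gives 114.941 °R.

114.941 °R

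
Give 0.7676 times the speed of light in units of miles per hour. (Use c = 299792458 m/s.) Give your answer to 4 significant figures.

5.148e+8 miles per hour

1 speed of light = 6.70617e+8 mph.
0.7676 × 6.70617e+8 ≈ 5.148e+8 mph.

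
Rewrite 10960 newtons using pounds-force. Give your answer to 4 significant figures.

1 N = 0.224809 lbf.
Then 10960 × 0.224809 ≈ 2464 lbf.

2464 lbf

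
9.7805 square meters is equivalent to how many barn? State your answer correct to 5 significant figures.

1 square meter = 1.00000 × 10^28 barn.
So 9.7805 × 1.00000 × 10^28 ≈ 9.7805 × 10^28 barn.

9.7805 × 10^28 barn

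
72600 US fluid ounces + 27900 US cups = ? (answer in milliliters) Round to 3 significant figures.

8.75e+6 mL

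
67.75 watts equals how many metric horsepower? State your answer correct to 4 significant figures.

0.09211 metric horsepower

1 watt = 0.00135962 PS.
So 67.75 × 0.00135962 ≈ 0.09211 PS.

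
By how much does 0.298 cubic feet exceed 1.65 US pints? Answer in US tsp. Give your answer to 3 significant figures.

1550 US tsp

0.298 ft³ = 1712.02 US tsp and 1.65 US pt = 158.400 US tsp.
1712.02 − 158.400 ≈ 1550 US tsp.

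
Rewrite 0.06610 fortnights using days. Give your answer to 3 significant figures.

0.925 d

1 fortnight = 14.0000 d.
So 0.06610 × 14.0000 ≈ 0.925 d.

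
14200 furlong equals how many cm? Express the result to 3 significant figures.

2.86 × 10^8 cm

1 furlong = 20116.8 cm.
So 14200 × 20116.8 ≈ 2.86 × 10^8 cm.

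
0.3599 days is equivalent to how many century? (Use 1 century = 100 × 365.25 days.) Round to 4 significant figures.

9.854e-6 century

1 d = 2.73785e-5 century.
So 0.3599 × 2.73785e-5 ≈ 9.854e-6 century.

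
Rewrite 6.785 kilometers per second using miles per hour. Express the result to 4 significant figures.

1 kilometer per second = 2236.94 miles per hour.
Thus 6.785 × 2236.94 ≈ 15180 mph.

15180 miles per hour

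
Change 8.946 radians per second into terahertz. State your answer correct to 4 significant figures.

1.424 × 10^-12 THz

1 rad/s = 1.59155 × 10^-13 terahertz.
So 8.946 × 1.59155 × 10^-13 ≈ 1.424 × 10^-12 THz.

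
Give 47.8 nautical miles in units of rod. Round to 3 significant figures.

1 nautical mile = 368.249 rod.
47.8 × 368.249 ≈ 17600 rod.

17600 rods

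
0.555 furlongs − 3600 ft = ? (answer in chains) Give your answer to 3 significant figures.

-49.0 chain

0.555 furlong = 5.55000 chain and 3600 ft = 54.5455 chain.
5.55000 − 54.5455 ≈ -49.0 chain.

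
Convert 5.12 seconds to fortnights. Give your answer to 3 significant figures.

4.23 × 10^-6 fortnight

1 s = 8.26720 × 10^-7 fortnights.
So 5.12 × 8.26720 × 10^-7 ≈ 4.23 × 10^-6 fortnight.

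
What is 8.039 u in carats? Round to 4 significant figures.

6.675e-23 carats

1 u = 8.30270e-24 carats.
So 8.039 × 8.30270e-24 ≈ 6.675e-23 ct.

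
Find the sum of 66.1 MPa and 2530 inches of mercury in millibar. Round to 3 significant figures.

747000 mbar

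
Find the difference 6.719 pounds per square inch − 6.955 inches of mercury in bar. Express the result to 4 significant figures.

6.719 psi = 0.463259 bar and 6.955 inHg = 0.235523 bar.
0.463259 − 0.235523 ≈ 0.2277 bar.

0.2277 bar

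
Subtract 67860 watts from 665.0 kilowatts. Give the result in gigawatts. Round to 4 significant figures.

0.0005971 GW

665.0 kW = 0.000665000 GW and 67860 W = 6.78600 × 10^-5 GW.
0.000665000 − 6.78600 × 10^-5 ≈ 0.0005971 GW.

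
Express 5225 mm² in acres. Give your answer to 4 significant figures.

1.291e-6 acre

1 square millimeter = 2.47105e-10 acres.
So 5225 × 2.47105e-10 ≈ 1.291e-6 acre.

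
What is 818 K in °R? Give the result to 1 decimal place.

°R = K × 9/5.
Applying the formula gives 1472.4 °R.

1472.4 degrees Rankine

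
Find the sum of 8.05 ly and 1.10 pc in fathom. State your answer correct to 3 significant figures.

8.05 ly = 4.16442e+16 fathom and 1.10 pc = 1.85600e+16 fathom.
4.16442e+16 + 1.85600e+16 ≈ 6.02e+16 fathom.

6.02e+16 fathoms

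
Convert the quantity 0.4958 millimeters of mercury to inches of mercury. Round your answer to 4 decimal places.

1 mmHg = 0.0393701 inHg.
0.4958 × 0.0393701 ≈ 0.0195 inHg.

0.0195 inHg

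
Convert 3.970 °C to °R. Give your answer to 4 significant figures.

°R = (°C + 273.15) × 9/5.
Applying the formula gives 498.8 °R.

498.8 degrees Rankine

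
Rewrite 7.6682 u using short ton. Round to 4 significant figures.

1.404 × 10^-29 short tons

1 u = 1.83043 × 10^-30 short tons.
So 7.6682 × 1.83043 × 10^-30 ≈ 1.404 × 10^-29 short ton.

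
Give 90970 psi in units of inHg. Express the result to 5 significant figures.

1 pound per square inch = 2.03602 inches of mercury.
90970 × 2.03602 ≈ 185220 inHg.

185220 inches of mercury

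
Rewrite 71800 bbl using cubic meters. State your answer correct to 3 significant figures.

1 bbl = 0.158987 m³.
So 71800 × 0.158987 ≈ 11400 m³.

11400 m³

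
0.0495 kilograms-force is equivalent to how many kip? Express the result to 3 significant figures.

1 kgf = 0.00220462 kips.
0.0495 × 0.00220462 ≈ 0.000109 kip.

0.000109 kip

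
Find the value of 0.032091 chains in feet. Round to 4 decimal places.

1 chain = 66.0000 ft.
So 0.032091 × 66.0000 ≈ 2.1180 ft.

2.1180 feet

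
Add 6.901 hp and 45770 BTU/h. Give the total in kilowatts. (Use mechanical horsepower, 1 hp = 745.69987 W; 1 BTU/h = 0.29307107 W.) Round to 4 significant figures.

18.56 kW

6.901 hp = 5.14607 kW and 45770 BTU/h = 13.4139 kW.
5.14607 + 13.4139 ≈ 18.56 kW.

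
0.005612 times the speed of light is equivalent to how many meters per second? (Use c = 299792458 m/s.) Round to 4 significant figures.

1.682 × 10^6 m/s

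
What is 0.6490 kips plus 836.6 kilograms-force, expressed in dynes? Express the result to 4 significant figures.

0.6490 kip = 2.88690 × 10^8 dyn and 836.6 kgf = 8.20424 × 10^8 dyn.
2.88690 × 10^8 + 8.20424 × 10^8 ≈ 1.109 × 10^9 dyn.

1.109 × 10^9 dynes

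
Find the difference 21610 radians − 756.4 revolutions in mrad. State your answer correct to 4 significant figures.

1.686e+7 milliradians

21610 rad = 2.16100e+7 mrad and 756.4 rev = 4.75260e+6 mrad.
2.16100e+7 − 4.75260e+6 ≈ 1.686e+7 mrad.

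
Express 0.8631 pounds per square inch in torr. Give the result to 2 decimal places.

44.64 torr

1 pound per square inch = 51.7149 torr.
So 0.8631 × 51.7149 ≈ 44.64 torr.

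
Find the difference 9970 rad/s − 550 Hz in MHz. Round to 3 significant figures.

0.00104 MHz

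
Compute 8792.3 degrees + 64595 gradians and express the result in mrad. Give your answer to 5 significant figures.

1.1681e+6 mrad

8792.3 ° = 153455 mrad and 64595 grad = 1.01466e+6 mrad.
153455 + 1.01466e+6 ≈ 1.1681e+6 mrad.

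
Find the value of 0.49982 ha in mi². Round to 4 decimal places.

0.0019 mi²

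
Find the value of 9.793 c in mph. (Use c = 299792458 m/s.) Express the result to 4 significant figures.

6.567e+9 miles per hour

1 c = 6.70617e+8 mph.
So 9.793 × 6.70617e+8 ≈ 6.567e+9 mph.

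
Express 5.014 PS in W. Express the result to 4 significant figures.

3688 watts

1 PS = 735.499 watts.
Then 5.014 × 735.499 ≈ 3688 W.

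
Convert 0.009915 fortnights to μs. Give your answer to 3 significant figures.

1 fortnight = 1.20960e+12 μs.
So 0.009915 × 1.20960e+12 ≈ 1.20e+10 μs.

1.20e+10 microseconds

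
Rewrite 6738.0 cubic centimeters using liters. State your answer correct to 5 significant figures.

6.7380 L

1 cm³ = 0.00100000 L.
Thus 6738.0 × 0.00100000 ≈ 6.7380 L.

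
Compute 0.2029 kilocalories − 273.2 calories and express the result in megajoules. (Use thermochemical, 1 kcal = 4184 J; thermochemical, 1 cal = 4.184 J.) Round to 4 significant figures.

0.2029 kcal = 0.000848934 MJ and 273.2 cal = 0.00114307 MJ.
0.000848934 − 0.00114307 ≈ -0.0002941 MJ.

-0.0002941 megajoules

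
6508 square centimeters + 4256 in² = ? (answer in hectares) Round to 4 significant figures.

6508 cm² = 6.50800e-5 ha and 4256 in² = 0.000274580 ha.
6.50800e-5 + 0.000274580 ≈ 0.0003397 ha.

0.0003397 ha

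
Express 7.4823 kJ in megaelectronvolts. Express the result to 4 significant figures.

4.670e+16 MeV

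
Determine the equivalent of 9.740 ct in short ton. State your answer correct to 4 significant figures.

1 carat = 2.20462 × 10^-7 short tons.
So 9.740 × 2.20462 × 10^-7 ≈ 2.147 × 10^-6 short ton.

2.147 × 10^-6 short ton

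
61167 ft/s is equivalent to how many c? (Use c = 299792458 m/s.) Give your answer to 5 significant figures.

1 ft/s = 1.016703 × 10^-9 c.
Thus 61167 × 1.016703 × 10^-9 ≈ 6.2189 × 10^-5 c.

6.2189 × 10^-5 times the speed of light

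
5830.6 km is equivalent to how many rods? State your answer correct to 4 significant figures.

1.159e+6 rods

1 kilometer = 198.839 rod.
Thus 5830.6 × 198.839 ≈ 1.159e+6 rod.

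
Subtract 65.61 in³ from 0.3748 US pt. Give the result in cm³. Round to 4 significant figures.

-897.8 cm³

0.3748 US pt = 177.347 cm³ and 65.61 in³ = 1075.16 cm³.
177.347 − 1075.16 ≈ -897.8 cm³.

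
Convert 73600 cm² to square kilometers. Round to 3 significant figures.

7.36 × 10^-6 km²

1 cm² = 1.00000 × 10^-10 square kilometers.
73600 × 1.00000 × 10^-10 ≈ 7.36 × 10^-6 km².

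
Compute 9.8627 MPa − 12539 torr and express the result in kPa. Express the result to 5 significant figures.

8191.0 kilopascals

9.8627 MPa = 9862.70 kPa and 12539 torr = 1671.73 kPa.
9862.70 − 1671.73 ≈ 8191.0 kPa.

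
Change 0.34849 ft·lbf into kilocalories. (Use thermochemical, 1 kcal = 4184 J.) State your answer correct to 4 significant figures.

0.0001129 kilocalories

1 foot-pound = 0.000324048 kcal.
Then 0.34849 × 0.000324048 ≈ 0.0001129 kcal.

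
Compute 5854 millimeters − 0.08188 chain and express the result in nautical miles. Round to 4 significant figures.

5854 mm = 0.00316091 nmi and 0.08188 chain = 0.000889397 nmi.
0.00316091 − 0.000889397 ≈ 0.002272 nmi.

0.002272 nmi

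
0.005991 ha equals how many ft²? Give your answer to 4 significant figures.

1 ha = 107639 ft².
Then 0.005991 × 107639 ≈ 644.9 ft².

644.9 square feet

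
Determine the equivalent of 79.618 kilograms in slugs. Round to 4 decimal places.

1 kg = 0.0685218 slug.
79.618 × 0.0685218 ≈ 5.4556 slug.

5.4556 slugs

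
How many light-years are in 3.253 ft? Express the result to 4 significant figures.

1.048e-16 ly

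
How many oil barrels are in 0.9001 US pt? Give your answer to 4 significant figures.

0.002679 oil barrels

1 US pint = 0.00297619 bbl.
Thus 0.9001 × 0.00297619 ≈ 0.002679 bbl.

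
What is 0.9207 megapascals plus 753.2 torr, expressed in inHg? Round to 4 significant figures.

301.5 inches of mercury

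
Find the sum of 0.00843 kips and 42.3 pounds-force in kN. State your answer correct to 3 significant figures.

0.00843 kip = 0.0374985 kN and 42.3 lbf = 0.188160 kN.
0.0374985 + 0.188160 ≈ 0.226 kN.

0.226 kN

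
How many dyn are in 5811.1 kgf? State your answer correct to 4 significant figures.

5.699 × 10^9 dynes

1 kgf = 980665 dyn.
5811.1 × 980665 ≈ 5.699 × 10^9 dyn.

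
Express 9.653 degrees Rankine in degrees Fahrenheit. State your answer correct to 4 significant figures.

°R = °F + 459.67.
Applying the formula gives -450.0 °F.

-450.0 °F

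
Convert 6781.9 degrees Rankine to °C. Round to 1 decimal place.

3494.6 degrees Celsius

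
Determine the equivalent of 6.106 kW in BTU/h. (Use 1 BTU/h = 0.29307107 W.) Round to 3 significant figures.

20800 BTU/h

1 kW = 3412.14 BTU/h.
Thus 6.106 × 3412.14 ≈ 20800 BTU/h.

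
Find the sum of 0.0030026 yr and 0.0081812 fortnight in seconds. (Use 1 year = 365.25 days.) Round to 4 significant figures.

0.0030026 yr = 94754.8 s and 0.0081812 fortnight = 9895.98 s.
94754.8 + 9895.98 ≈ 104700 s.

104700 s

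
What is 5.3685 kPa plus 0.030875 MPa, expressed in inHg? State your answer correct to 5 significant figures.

5.3685 kPa = 1.58532 inHg and 0.030875 MPa = 9.11738 inHg.
1.58532 + 9.11738 ≈ 10.703 inHg.

10.703 inHg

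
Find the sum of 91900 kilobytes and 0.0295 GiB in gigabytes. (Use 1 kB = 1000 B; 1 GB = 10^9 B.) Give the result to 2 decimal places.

0.12 GB

91900 kB = 0.0919000 GB and 0.0295 GiB = 0.0316754 GB.
0.0919000 + 0.0316754 ≈ 0.12 GB.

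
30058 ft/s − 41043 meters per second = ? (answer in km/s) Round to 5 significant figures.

-31.881 km/s

30058 ft/s = 9.16168 km/s and 41043 m/s = 41.0430 km/s.
9.16168 − 41.0430 ≈ -31.881 km/s.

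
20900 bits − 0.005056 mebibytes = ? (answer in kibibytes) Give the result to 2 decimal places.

-2.63 kibibytes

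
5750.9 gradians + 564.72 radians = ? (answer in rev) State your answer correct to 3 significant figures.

5750.9 grad = 14.37725 rev and 564.72 rad = 89.87798 rev.
14.37725 + 89.87798 ≈ 104 rev.

104 rev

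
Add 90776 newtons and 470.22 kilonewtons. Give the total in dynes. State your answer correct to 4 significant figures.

5.610 × 10^10 dynes

90776 N = 9.07760 × 10^9 dyn and 470.22 kN = 4.70220 × 10^10 dyn.
9.07760 × 10^9 + 4.70220 × 10^10 ≈ 5.610 × 10^10 dyn.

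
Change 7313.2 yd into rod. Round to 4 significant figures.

1 yard = 0.181818 rods.
Then 7313.2 × 0.181818 ≈ 1330 rod.

1330 rod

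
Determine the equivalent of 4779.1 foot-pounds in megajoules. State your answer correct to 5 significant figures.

1 foot-pound = 1.35582 × 10^-6 MJ.
So 4779.1 × 1.35582 × 10^-6 ≈ 0.0064796 MJ.

0.0064796 MJ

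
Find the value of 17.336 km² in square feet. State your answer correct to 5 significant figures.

1 square kilometer = 1.07639e+7 ft².
Thus 17.336 × 1.07639e+7 ≈ 1.8660e+8 ft².

1.8660e+8 square feet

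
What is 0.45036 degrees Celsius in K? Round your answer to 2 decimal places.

273.60 kelvins

K = °C + 273.15.
Applying the formula gives 273.60 K.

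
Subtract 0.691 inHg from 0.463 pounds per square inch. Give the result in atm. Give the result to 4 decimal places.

0.0084 atmospheres

0.463 psi = 0.0315053 atm and 0.691 inHg = 0.0230940 atm.
0.0315053 − 0.0230940 ≈ 0.0084 atm.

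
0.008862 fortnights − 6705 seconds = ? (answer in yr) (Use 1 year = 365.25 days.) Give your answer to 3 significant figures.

0.000127 yr

0.008862 fortnight = 0.000339680 yr and 6705 s = 0.000212469 yr.
0.000339680 − 0.000212469 ≈ 0.000127 yr.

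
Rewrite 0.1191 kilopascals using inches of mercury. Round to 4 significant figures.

0.03517 inHg

1 kilopascal = 0.295300 inHg.
So 0.1191 × 0.295300 ≈ 0.03517 inHg.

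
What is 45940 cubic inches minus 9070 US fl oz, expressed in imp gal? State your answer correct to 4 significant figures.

106.6 imp gal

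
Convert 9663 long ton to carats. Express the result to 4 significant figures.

1 long ton = 5.08023e+6 carats.
Thus 9663 × 5.08023e+6 ≈ 4.909e+10 ct.

4.909e+10 ct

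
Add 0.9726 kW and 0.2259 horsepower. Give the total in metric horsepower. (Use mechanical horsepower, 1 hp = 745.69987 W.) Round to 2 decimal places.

1.55 metric horsepower

0.9726 kW = 1.32237 PS and 0.2259 hp = 0.229033 PS.
1.32237 + 0.229033 ≈ 1.55 PS.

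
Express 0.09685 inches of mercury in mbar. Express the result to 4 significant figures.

1 inHg = 33.8639 mbar.
So 0.09685 × 33.8639 ≈ 3.280 mbar.

3.280 mbar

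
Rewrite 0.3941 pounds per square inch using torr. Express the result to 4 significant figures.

20.38 torr

1 pound per square inch = 51.7149 torr.
So 0.3941 × 51.7149 ≈ 20.38 torr.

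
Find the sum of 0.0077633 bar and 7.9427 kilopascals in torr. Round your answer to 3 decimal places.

65.398 torr

0.0077633 bar = 5.82295 torr and 7.9427 kPa = 59.5751 torr.
5.82295 + 59.5751 ≈ 65.398 torr.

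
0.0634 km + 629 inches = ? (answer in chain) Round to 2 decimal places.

0.0634 km = 3.15159 chain and 629 in = 0.794192 chain.
3.15159 + 0.794192 ≈ 3.95 chain.

3.95 chain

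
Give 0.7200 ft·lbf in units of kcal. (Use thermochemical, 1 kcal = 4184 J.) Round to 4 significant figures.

1 foot-pound = 0.000324048 kilocalories.
Thus 0.7200 × 0.000324048 ≈ 0.0002333 kcal.

0.0002333 kilocalories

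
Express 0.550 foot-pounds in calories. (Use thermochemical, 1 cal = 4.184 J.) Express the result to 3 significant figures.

0.178 cal

1 foot-pound = 0.324048 cal.
Thus 0.550 × 0.324048 ≈ 0.178 cal.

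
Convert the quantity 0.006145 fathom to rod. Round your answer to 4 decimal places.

1 fathom = 0.363636 rod.
Then 0.006145 × 0.363636 ≈ 0.0022 rod.

0.0022 rod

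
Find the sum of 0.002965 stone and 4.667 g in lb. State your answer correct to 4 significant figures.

0.002965 st = 0.0415100 lb and 4.667 g = 0.0102890 lb.
0.0415100 + 0.0102890 ≈ 0.05180 lb.

0.05180 pounds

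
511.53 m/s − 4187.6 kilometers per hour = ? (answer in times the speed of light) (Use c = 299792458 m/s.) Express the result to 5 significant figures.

-2.1738e-6 c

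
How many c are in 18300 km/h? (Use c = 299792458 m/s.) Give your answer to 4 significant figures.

1 kilometer per hour = 9.26567 × 10^-10 times the speed of light.
Then 18300 × 9.26567 × 10^-10 ≈ 1.696 × 10^-5 c.

1.696 × 10^-5 c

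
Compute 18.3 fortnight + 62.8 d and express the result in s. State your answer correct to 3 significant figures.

2.76e+7 seconds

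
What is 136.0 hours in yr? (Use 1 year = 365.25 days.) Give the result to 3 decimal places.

1 hour = 0.000114077 yr.
Thus 136.0 × 0.000114077 ≈ 0.016 yr.

0.016 yr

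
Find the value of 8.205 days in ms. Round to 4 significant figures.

1 d = 8.64000 × 10^7 milliseconds.
Thus 8.205 × 8.64000 × 10^7 ≈ 7.089 × 10^8 ms.

7.089 × 10^8 ms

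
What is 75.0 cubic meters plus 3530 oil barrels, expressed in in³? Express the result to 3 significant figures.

75.0 m³ = 4.57678 × 10^6 in³ and 3530 bbl = 3.42481 × 10^7 in³.
4.57678 × 10^6 + 3.42481 × 10^7 ≈ 3.88 × 10^7 in³.

3.88 × 10^7 cubic inches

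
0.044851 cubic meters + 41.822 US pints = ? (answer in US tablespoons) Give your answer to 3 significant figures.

4370 US tbsp

0.044851 m³ = 3033.19 US tbsp and 41.822 US pt = 1338.30 US tbsp.
3033.19 + 1338.30 ≈ 4370 US tbsp.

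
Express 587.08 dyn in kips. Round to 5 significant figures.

1.3198e-6 kips

1 dyn = 2.24809e-9 kip.
Thus 587.08 × 2.24809e-9 ≈ 1.3198e-6 kip.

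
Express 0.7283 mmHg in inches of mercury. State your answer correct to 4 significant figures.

0.02867 inHg

1 millimeter of mercury = 0.0393701 inHg.
0.7283 × 0.0393701 ≈ 0.02867 inHg.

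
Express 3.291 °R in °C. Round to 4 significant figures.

°R = (°C + 273.15) × 9/5.
Applying the formula gives -271.3 °C.

-271.3 °C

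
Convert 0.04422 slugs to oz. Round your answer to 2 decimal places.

1 slug = 514.785 ounces.
Then 0.04422 × 514.785 ≈ 22.76 oz.

22.76 ounces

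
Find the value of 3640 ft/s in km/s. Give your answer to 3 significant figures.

1.11 kilometers per second

1 ft/s = 0.000304800 kilometers per second.
So 3640 × 0.000304800 ≈ 1.11 km/s.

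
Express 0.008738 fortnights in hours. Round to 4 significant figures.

2.936 hours

1 fortnight = 336.000 h.
Then 0.008738 × 336.000 ≈ 2.936 h.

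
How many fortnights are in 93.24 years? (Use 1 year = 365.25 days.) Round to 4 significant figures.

1 year = 26.0893 fortnight.
So 93.24 × 26.0893 ≈ 2433 fortnight.

2433 fortnight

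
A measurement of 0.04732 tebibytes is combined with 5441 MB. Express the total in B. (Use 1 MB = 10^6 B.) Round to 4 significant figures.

0.04732 TiB = 5.20289e+10 B and 5441 MB = 5.44100e+9 B.
5.20289e+10 + 5.44100e+9 ≈ 5.747e+10 B.

5.747e+10 B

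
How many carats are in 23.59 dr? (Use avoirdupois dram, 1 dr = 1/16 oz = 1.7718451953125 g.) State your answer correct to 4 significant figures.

209.0 carats

1 dram = 8.85923 ct.
Then 23.59 × 8.85923 ≈ 209.0 ct.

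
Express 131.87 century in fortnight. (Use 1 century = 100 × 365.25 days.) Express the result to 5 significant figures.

344040 fortnight

1 century = 2608.93 fortnight.
Thus 131.87 × 2608.93 ≈ 344040 fortnight.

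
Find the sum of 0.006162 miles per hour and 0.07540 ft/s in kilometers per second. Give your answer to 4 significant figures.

2.574 × 10^-5 km/s

0.006162 mph = 2.75466 × 10^-6 km/s and 0.07540 ft/s = 2.29819 × 10^-5 km/s.
2.75466 × 10^-6 + 2.29819 × 10^-5 ≈ 2.574 × 10^-5 km/s.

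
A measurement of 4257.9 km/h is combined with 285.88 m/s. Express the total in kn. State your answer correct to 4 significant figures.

2855 kn

4257.9 km/h = 2299.08 kn and 285.88 m/s = 555.706 kn.
2299.08 + 555.706 ≈ 2855 kn.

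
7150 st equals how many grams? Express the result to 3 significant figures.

4.54 × 10^7 grams

1 stone = 6350.29 g.
So 7150 × 6350.29 ≈ 4.54 × 10^7 g.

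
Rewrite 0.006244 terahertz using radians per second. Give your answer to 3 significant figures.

3.92 × 10^10 rad/s

1 terahertz = 6.28319 × 10^12 radians per second.
Then 0.006244 × 6.28319 × 10^12 ≈ 3.92 × 10^10 rad/s.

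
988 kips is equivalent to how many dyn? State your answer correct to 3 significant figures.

1 kip = 4.44822 × 10^8 dynes.
Thus 988 × 4.44822 × 10^8 ≈ 4.39 × 10^11 dyn.

4.39 × 10^11 dyn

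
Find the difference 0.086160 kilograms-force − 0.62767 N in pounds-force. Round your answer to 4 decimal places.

0.086160 kgf = 0.189950 lbf and 0.62767 N = 0.141106 lbf.
0.189950 − 0.141106 ≈ 0.0488 lbf.

0.0488 lbf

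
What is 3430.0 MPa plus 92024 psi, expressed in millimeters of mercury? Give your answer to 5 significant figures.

3.0486 × 10^7 millimeters of mercury

3430.0 MPa = 2.57271 × 10^7 mmHg and 92024 psi = 4.75901 × 10^6 mmHg.
2.57271 × 10^7 + 4.75901 × 10^6 ≈ 3.0486 × 10^7 mmHg.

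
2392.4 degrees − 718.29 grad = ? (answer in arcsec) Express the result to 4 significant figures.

2392.4 ° = 8.61264e+6 arcsec and 718.29 grad = 2.32726e+6 arcsec.
8.61264e+6 − 2.32726e+6 ≈ 6.285e+6 arcsec.

6.285e+6 arcseconds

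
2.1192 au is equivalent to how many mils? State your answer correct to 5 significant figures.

1.2481e+16 mil

1 au = 5.88968e+15 mils.
Then 2.1192 × 5.88968e+15 ≈ 1.2481e+16 mil.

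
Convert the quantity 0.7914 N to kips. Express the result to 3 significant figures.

1 newton = 0.000224809 kip.
Thus 0.7914 × 0.000224809 ≈ 0.000178 kip.

0.000178 kips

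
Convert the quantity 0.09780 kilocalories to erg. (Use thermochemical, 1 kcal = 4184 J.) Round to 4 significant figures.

4.092 × 10^9 ergs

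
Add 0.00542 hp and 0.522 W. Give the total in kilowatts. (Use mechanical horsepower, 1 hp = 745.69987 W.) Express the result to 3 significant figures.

0.00456 kW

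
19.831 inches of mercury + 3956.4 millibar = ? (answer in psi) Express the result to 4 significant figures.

67.12 psi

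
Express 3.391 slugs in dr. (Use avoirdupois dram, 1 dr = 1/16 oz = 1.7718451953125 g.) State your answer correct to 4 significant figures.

27930 drams

1 slug = 8236.56 drams.
Then 3.391 × 8236.56 ≈ 27930 dr.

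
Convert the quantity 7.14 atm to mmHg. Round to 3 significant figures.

1 atm = 760.000 mmHg.
So 7.14 × 760.000 ≈ 5430 mmHg.

5430 mmHg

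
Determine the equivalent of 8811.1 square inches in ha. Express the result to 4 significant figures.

0.0005685 hectares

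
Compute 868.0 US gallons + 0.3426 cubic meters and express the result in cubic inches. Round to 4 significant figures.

221400 cubic inches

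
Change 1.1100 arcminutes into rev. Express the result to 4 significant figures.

5.139 × 10^-5 revolutions

1 arcmin = 4.62963 × 10^-5 revolutions.
So 1.1100 × 4.62963 × 10^-5 ≈ 5.139 × 10^-5 rev.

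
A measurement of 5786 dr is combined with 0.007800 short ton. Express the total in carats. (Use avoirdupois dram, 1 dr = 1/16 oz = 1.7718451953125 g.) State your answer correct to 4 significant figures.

86640 ct

5786 dr = 51259.5 ct and 0.007800 short ton = 35380.2 ct.
51259.5 + 35380.2 ≈ 86640 ct.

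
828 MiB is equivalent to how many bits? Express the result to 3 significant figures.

1 mebibyte = 8.38861e+6 bits.
Thus 828 × 8.38861e+6 ≈ 6.95e+9 bit.

6.95e+9 bit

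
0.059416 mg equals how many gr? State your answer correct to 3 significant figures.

0.000917 gr

1 mg = 0.0154324 grains.
Then 0.059416 × 0.0154324 ≈ 0.000917 gr.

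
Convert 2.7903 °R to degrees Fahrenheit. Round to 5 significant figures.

-456.88 °F

°R = °F + 459.67.
Applying the formula gives -456.88 °F.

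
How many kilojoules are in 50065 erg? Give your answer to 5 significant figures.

1 erg = 1.00000e-10 kilojoules.
50065 × 1.00000e-10 ≈ 5.0065e-6 kJ.

5.0065e-6 kJ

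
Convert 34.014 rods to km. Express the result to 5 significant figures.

0.17106 km

1 rod = 0.00502920 km.
Thus 34.014 × 0.00502920 ≈ 0.17106 km.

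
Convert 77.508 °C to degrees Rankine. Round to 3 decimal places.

°R = (°C + 273.15) × 9/5.
Applying the formula gives 631.184 °R.

631.184 degrees Rankine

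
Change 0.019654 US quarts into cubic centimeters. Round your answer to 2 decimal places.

18.60 cubic centimeters

1 US qt = 946.353 cubic centimeters.
Then 0.019654 × 946.353 ≈ 18.60 cm³.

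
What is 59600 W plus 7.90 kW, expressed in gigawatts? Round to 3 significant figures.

6.75e-5 gigawatts

59600 W = 5.96000e-5 GW and 7.90 kW = 7.90000e-6 GW.
5.96000e-5 + 7.90000e-6 ≈ 6.75e-5 GW.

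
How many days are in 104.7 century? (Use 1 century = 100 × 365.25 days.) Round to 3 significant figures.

1 century = 36525.0 d.
Thus 104.7 × 36525.0 ≈ 3.82e+6 d.

3.82e+6 days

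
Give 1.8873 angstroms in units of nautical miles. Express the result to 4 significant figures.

1 angstrom = 5.39957e-14 nmi.
Then 1.8873 × 5.39957e-14 ≈ 1.019e-13 nmi.

1.019e-13 nmi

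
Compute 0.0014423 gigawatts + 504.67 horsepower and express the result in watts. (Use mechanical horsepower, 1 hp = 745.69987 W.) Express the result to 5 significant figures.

1.8186 × 10^6 W

0.0014423 GW = 1.44230 × 10^6 W and 504.67 hp = 376332 W.
1.44230 × 10^6 + 376332 ≈ 1.8186 × 10^6 W.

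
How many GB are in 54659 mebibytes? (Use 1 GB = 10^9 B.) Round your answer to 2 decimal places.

1 MiB = 0.00104858 GB.
54659 × 0.00104858 ≈ 57.31 GB.

57.31 GB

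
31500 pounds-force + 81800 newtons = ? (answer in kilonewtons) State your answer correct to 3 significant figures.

222 kN

31500 lbf = 140.119 kN and 81800 N = 81.8000 kN.
140.119 + 81.8000 ≈ 222 kN.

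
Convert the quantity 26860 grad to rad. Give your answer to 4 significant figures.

1 grad = 0.0157080 radians.
26860 × 0.0157080 ≈ 421.9 rad.

421.9 radians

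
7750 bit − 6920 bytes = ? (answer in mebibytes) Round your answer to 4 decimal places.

-0.0057 MiB

7750 bit = 0.000923872 MiB and 6920 B = 0.00659943 MiB.
0.000923872 − 0.00659943 ≈ -0.0057 MiB.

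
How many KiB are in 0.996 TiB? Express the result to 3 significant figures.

1 TiB = 1.07374 × 10^9 KiB.
Then 0.996 × 1.07374 × 10^9 ≈ 1.07 × 10^9 KiB.

1.07 × 10^9 KiB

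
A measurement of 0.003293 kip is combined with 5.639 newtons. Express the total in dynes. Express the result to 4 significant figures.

0.003293 kip = 1.46480e+6 dyn and 5.639 N = 563900 dyn.
1.46480e+6 + 563900 ≈ 2.029e+6 dyn.

2.029e+6 dyn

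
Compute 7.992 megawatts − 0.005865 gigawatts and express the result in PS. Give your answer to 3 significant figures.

2890 PS

7.992 MW = 10866.1 PS and 0.005865 GW = 7974.18 PS.
10866.1 − 7974.18 ≈ 2890 PS.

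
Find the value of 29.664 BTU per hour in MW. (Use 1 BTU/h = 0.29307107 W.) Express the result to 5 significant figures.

1 BTU/h = 2.93071 × 10^-7 MW.
29.664 × 2.93071 × 10^-7 ≈ 8.6937 × 10^-6 MW.

8.6937 × 10^-6 MW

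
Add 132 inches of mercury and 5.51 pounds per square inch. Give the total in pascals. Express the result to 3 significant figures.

132 inHg = 447003 Pa and 5.51 psi = 37990.1 Pa.
447003 + 37990.1 ≈ 485000 Pa.

485000 pascals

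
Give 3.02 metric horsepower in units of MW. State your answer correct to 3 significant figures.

0.00222 MW

1 metric horsepower = 0.000735499 megawatts.
Then 3.02 × 0.000735499 ≈ 0.00222 MW.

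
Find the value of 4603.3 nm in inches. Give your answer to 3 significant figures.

1 nanometer = 3.93701e-8 in.
So 4603.3 × 3.93701e-8 ≈ 0.000181 in.

0.000181 inches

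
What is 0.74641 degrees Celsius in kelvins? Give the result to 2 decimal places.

K = °C + 273.15.
Applying the formula gives 273.90 K.

273.90 K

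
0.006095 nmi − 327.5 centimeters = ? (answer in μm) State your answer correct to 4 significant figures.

8.013e+6 μm

0.006095 nmi = 1.12879e+7 μm and 327.5 cm = 3.27500e+6 μm.
1.12879e+7 − 3.27500e+6 ≈ 8.013e+6 μm.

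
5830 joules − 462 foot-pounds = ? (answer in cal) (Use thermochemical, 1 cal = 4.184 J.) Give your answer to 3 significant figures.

1240 calories

5830 J = 1393.40 cal and 462 ft·lbf = 149.710 cal.
1393.40 − 149.710 ≈ 1240 cal.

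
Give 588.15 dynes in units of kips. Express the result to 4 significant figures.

1 dyne = 2.24809e-9 kip.
588.15 × 2.24809e-9 ≈ 1.322e-6 kip.

1.322e-6 kips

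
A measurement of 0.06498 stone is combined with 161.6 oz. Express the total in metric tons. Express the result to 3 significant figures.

0.00499 metric tons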